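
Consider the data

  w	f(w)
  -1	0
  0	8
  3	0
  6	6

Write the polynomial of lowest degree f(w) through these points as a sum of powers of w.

Build the Lagrange basis polynomials:
L_0(w) = w(w - 3)(w - 6) / [-28] = -(1/28)w^3 + (9/28)w^2 - (9/14)w
L_1(w) = (w + 1)(w - 3)(w - 6) / [18] = (1/18)w^3 - (4/9)w^2 + (1/2)w + 1
L_2(w) = (w + 1)w(w - 6) / [-36] = -(1/36)w^3 + (5/36)w^2 + (1/6)w
L_3(w) = (w + 1)w(w - 3) / [126] = (1/126)w^3 - (1/63)w^2 - (1/42)w
f(w) = 0·L_0 + 8·L_1 + 0·L_2 + 6·L_3
  0·L_0(w) = 0
  8·L_1(w) = (4/9)w^3 - (32/9)w^2 + 4w + 8
  0·L_2(w) = 0
  6·L_3(w) = (1/21)w^3 - (2/21)w^2 - (1/7)w
Adding term by term: (31/63)w^3 - (230/63)w^2 + (27/7)w + 8

f(w) = (31/63)w^3 - (230/63)w^2 + (27/7)w + 8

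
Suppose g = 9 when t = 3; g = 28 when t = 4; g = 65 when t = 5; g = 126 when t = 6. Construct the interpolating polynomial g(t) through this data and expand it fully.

Newton's divided differences:
g[3,4] = (28 - 9) / (4 - 3) = 19
g[4,5] = (65 - 28) / (5 - 4) = 37
g[5,6] = (126 - 65) / (6 - 5) = 61
g[3,4,5] = (37 - 19) / (5 - 3) = 9
g[4,5,6] = (61 - 37) / (6 - 4) = 12
g[3,4,5,6] = (12 - 9) / (6 - 3) = 1
g(t) = 9 + 19·(t - 3) + 9·(t - 3)(t - 4) + 1·(t - 3)(t - 4)(t - 5)
Expanding: g(t) = t^3 - 3t^2 + 3t

g(t) = t^3 - 3t^2 + 3t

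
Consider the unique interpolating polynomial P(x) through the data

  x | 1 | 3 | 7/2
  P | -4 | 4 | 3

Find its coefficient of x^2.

Build the Lagrange basis polynomials:
L_0(x) = (x - 3)(x - 7/2) / [5] = (1/5)x^2 - (13/10)x + 21/10
L_1(x) = (x - 1)(x - 7/2) / [-1] = -x^2 + (9/2)x - 7/2
L_2(x) = (x - 1)(x - 3) / [5/4] = (4/5)x^2 - (16/5)x + 12/5
P(x) = (-4)·L_0 + 4·L_1 + 3·L_2
Only the coefficient of x^2 is needed; take it from each L_i and combine:
(-4)·(1/5) + 4·(-1) + 3·(4/5) = -12/5

-12/5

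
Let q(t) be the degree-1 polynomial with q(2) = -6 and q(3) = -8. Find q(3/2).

-5

L_0(3/2) = (-3/2)/[(-1)] = 3/2
L_1(3/2) = (-1/2)/[(1)] = -1/2
Sum: (-6)·(3/2) + (-8)·(-1/2) = -5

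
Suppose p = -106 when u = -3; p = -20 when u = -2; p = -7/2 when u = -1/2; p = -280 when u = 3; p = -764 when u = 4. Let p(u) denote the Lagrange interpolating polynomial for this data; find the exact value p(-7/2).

L_0(-7/2) = (-3/2)·(-3)·(-13/2)·(-15/2)/[(-1)·(-5/2)·(-6)·(-7)] = 117/56
L_1(-7/2) = (-1/2)·(-3)·(-13/2)·(-15/2)/[(1)·(-3/2)·(-5)·(-6)] = -13/8
L_2(-7/2) = (-1/2)·(-3/2)·(-13/2)·(-15/2)/[(5/2)·(3/2)·(-7/2)·(-9/2)] = 13/21
L_3(-7/2) = (-1/2)·(-3/2)·(-3)·(-15/2)/[(6)·(5)·(7/2)·(-1)] = -9/56
L_4(-7/2) = (-1/2)·(-3/2)·(-3)·(-13/2)/[(7)·(6)·(9/2)·(1)] = 13/168
Sum: (-106)·(117/56) + (-20)·(-13/8) + (-7/2)·(13/21) + (-280)·(-9/56) + (-764)·(13/168) = -821/4

-821/4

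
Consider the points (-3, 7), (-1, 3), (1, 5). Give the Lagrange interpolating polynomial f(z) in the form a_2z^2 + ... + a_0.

f(z) = (3/4)z^2 + z + 13/4

Build the Lagrange basis polynomials:
L_0(z) = (z + 1)(z - 1) / [8] = (1/8)z^2 - 1/8
L_1(z) = (z + 3)(z - 1) / [-4] = -(1/4)z^2 - (1/2)z + 3/4
L_2(z) = (z + 3)(z + 1) / [8] = (1/8)z^2 + (1/2)z + 3/8
f(z) = 7·L_0 + 3·L_1 + 5·L_2
  7·L_0(z) = (7/8)z^2 - 7/8
  3·L_1(z) = -(3/4)z^2 - (3/2)z + 9/4
  5·L_2(z) = (5/8)z^2 + (5/2)z + 15/8
Adding term by term: (3/4)z^2 + z + 13/4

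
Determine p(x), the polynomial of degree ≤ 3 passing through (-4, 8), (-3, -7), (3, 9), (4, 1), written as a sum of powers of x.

p(x) = -(85/168)x^3 + (1/2)x^2 + (1213/168)x - 7/2

L_0(x) = (x + 3)(x - 3)(x - 4) / [-56] = -(1/56)x^3 + (1/14)x^2 + (9/56)x - 9/14
L_1(x) = (x + 4)(x - 3)(x - 4) / [42] = (1/42)x^3 - (1/14)x^2 - (8/21)x + 8/7
L_2(x) = (x + 4)(x + 3)(x - 4) / [-42] = -(1/42)x^3 - (1/14)x^2 + (8/21)x + 8/7
L_3(x) = (x + 4)(x + 3)(x - 3) / [56] = (1/56)x^3 + (1/14)x^2 - (9/56)x - 9/14
p(x) = 8·L_0 + (-7)·L_1 + 9·L_2 + 1·L_3
  8·L_0(x) = -(1/7)x^3 + (4/7)x^2 + (9/7)x - 36/7
  (-7)·L_1(x) = -(1/6)x^3 + (1/2)x^2 + (8/3)x - 8
  9·L_2(x) = -(3/14)x^3 - (9/14)x^2 + (24/7)x + 72/7
  1·L_3(x) = (1/56)x^3 + (1/14)x^2 - (9/56)x - 9/14
Adding term by term: -(85/168)x^3 + (1/2)x^2 + (1213/168)x - 7/2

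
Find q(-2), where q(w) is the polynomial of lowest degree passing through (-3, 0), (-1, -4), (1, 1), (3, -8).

-73/16

L_0(-2) = (-1)·(-3)·(-5)/[(-2)·(-4)·(-6)] = 5/16
L_1(-2) = (1)·(-3)·(-5)/[(2)·(-2)·(-4)] = 15/16
L_2(-2) = (1)·(-1)·(-5)/[(4)·(2)·(-2)] = -5/16
L_3(-2) = (1)·(-1)·(-3)/[(6)·(4)·(2)] = 1/16
Sum: 0 + (-4)·(15/16) + 1·(-5/16) + (-8)·(1/16) = -73/16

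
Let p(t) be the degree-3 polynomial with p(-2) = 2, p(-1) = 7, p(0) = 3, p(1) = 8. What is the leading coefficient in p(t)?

3

L_0(t) = (t + 1)t(t - 1) / [-6] = -(1/6)t^3 + (1/6)t
L_1(t) = (t + 2)t(t - 1) / [2] = (1/2)t^3 + (1/2)t^2 - t
L_2(t) = (t + 2)(t + 1)(t - 1) / [-2] = -(1/2)t^3 - t^2 + (1/2)t + 1
L_3(t) = (t + 2)(t + 1)t / [6] = (1/6)t^3 + (1/2)t^2 + (1/3)t
p(t) = 2·L_0 + 7·L_1 + 3·L_2 + 8·L_3
Only the coefficient of t^3 is needed; take it from each L_i and combine:
2·(-1/6) + 7·(1/2) + 3·(-1/2) + 8·(1/6) = 3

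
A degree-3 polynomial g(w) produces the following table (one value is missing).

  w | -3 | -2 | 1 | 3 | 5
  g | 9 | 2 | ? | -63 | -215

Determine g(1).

The 4 known values determine g uniquely (degree ≤ 3).
Evaluate each Lagrange basis at w = 1:
L_0(1) = (3)·(-2)·(-4)/[(-1)·(-6)·(-8)] = -1/2
L_1(1) = (4)·(-2)·(-4)/[(1)·(-5)·(-7)] = 32/35
L_2(1) = (4)·(3)·(-4)/[(6)·(5)·(-2)] = 4/5
L_3(1) = (4)·(3)·(-2)/[(8)·(7)·(2)] = -3/14
Sum: 9·(-1/2) + 2·(32/35) + (-63)·(4/5) + (-215)·(-3/14) = -7

-7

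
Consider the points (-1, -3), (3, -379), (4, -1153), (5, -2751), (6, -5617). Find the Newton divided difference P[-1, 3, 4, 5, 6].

-4

P[-1,3] = (-379 - (-3)) / (3 - (-1)) = -94
P[3,4] = (-1153 - (-379)) / (4 - 3) = -774
P[4,5] = (-2751 - (-1153)) / (5 - 4) = -1598
P[5,6] = (-5617 - (-2751)) / (6 - 5) = -2866
P[-1,3,4] = (-774 - (-94)) / (4 - (-1)) = -136
P[3,4,5] = (-1598 - (-774)) / (5 - 3) = -412
P[4,5,6] = (-2866 - (-1598)) / (6 - 4) = -634
P[-1,3,4,5] = (-412 - (-136)) / (5 - (-1)) = -46
P[3,4,5,6] = (-634 - (-412)) / (6 - 3) = -74
P[-1,3,4,5,6] = (-74 - (-46)) / (6 - (-1)) = -4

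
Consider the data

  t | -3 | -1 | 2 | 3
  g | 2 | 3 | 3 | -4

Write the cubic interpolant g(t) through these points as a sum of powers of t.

g(t) = -(11/40)t^3 - (13/20)t^2 + (59/40)t + 97/20

Build the Lagrange basis polynomials:
L_0(t) = (t + 1)(t - 2)(t - 3) / [-60] = -(1/60)t^3 + (1/15)t^2 - (1/60)t - 1/10
L_1(t) = (t + 3)(t - 2)(t - 3) / [24] = (1/24)t^3 - (1/12)t^2 - (3/8)t + 3/4
L_2(t) = (t + 3)(t + 1)(t - 3) / [-15] = -(1/15)t^3 - (1/15)t^2 + (3/5)t + 3/5
L_3(t) = (t + 3)(t + 1)(t - 2) / [24] = (1/24)t^3 + (1/12)t^2 - (5/24)t - 1/4
g(t) = 2·L_0 + 3·L_1 + 3·L_2 + (-4)·L_3
  2·L_0(t) = -(1/30)t^3 + (2/15)t^2 - (1/30)t - 1/5
  3·L_1(t) = (1/8)t^3 - (1/4)t^2 - (9/8)t + 9/4
  3·L_2(t) = -(1/5)t^3 - (1/5)t^2 + (9/5)t + 9/5
  (-4)·L_3(t) = -(1/6)t^3 - (1/3)t^2 + (5/6)t + 1
Adding term by term: -(11/40)t^3 - (13/20)t^2 + (59/40)t + 97/20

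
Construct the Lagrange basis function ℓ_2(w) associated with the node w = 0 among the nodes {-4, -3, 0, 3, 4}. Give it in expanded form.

ℓ_2(w) = (1/144)w^4 - (25/144)w^2 + 1

ℓ_2(w) = (w + 4)(w + 3)(w - 3)(w - 4) / [(4)·(3)·(-3)·(-4)]
       = (w^4 - 25w^2 + 144) / (144)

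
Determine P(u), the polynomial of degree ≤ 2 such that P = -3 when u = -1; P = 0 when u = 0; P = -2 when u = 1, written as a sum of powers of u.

P(u) = -(5/2)u^2 + (1/2)u

Build the Lagrange basis polynomials:
L_0(u) = u(u - 1) / [2] = (1/2)u^2 - (1/2)u
L_1(u) = (u + 1)(u - 1) / [-1] = -u^2 + 1
L_2(u) = (u + 1)u / [2] = (1/2)u^2 + (1/2)u
P(u) = (-3)·L_0 + 0·L_1 + (-2)·L_2
  (-3)·L_0(u) = -(3/2)u^2 + (3/2)u
  0·L_1(u) = 0
  (-2)·L_2(u) = -u^2 - u
Adding term by term: -(5/2)u^2 + (1/2)u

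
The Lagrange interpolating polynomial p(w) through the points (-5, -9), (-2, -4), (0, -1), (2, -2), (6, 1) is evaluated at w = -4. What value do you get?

L_0(-4) = (-2)·(-4)·(-6)·(-10)/[(-3)·(-5)·(-7)·(-11)] = 32/77
L_1(-4) = (1)·(-4)·(-6)·(-10)/[(3)·(-2)·(-4)·(-8)] = 5/4
L_2(-4) = (1)·(-2)·(-6)·(-10)/[(5)·(2)·(-2)·(-6)] = -1
L_3(-4) = (1)·(-2)·(-4)·(-10)/[(7)·(4)·(2)·(-4)] = 5/14
L_4(-4) = (1)·(-2)·(-4)·(-6)/[(11)·(8)·(6)·(4)] = -1/44
Sum: (-9)·(32/77) + (-4)·(5/4) + (-1)·(-1) + (-2)·(5/14) + 1·(-1/44) = -373/44

-373/44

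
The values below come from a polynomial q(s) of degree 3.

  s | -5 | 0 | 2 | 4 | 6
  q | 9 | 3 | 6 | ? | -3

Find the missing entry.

2106/385

The 4 known values determine q uniquely (degree ≤ 3).
Evaluate each Lagrange basis at s = 4:
L_0(4) = (4)·(2)·(-2)/[(-5)·(-7)·(-11)] = 16/385
L_1(4) = (9)·(2)·(-2)/[(5)·(-2)·(-6)] = -3/5
L_2(4) = (9)·(4)·(-2)/[(7)·(2)·(-4)] = 9/7
L_3(4) = (9)·(4)·(2)/[(11)·(6)·(4)] = 3/11
Sum: 9·(16/385) + 3·(-3/5) + 6·(9/7) + (-3)·(3/11) = 2106/385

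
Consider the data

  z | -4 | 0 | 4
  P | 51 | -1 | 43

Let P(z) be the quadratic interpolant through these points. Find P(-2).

Using Newton's divided-difference form:
P[-4,0] = (-1 - 51) / (0 - (-4)) = -13
P[0,4] = (43 - (-1)) / (4 - 0) = 11
P[-4,0,4] = (11 - (-13)) / (4 - (-4)) = 3
P(-2) = 51 + (-13)·(2) + 3·(2)·(-2) = 13

13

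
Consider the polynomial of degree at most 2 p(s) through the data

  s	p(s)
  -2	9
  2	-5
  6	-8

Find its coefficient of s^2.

The leading coefficient equals the top divided difference p[-2,2,6].
p[-2,2] = (-5 - 9) / (2 - (-2)) = -7/2
p[2,6] = (-8 - (-5)) / (6 - 2) = -3/4
p[-2,2,6] = (-3/4 - (-7/2)) / (6 - (-2)) = 11/32

11/32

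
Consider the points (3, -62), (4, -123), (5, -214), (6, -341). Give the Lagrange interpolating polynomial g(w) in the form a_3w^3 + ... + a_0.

Build the Lagrange basis polynomials:
L_0(w) = (w - 4)(w - 5)(w - 6) / [-6] = -(1/6)w^3 + (5/2)w^2 - (37/3)w + 20
L_1(w) = (w - 3)(w - 5)(w - 6) / [2] = (1/2)w^3 - 7w^2 + (63/2)w - 45
L_2(w) = (w - 3)(w - 4)(w - 6) / [-2] = -(1/2)w^3 + (13/2)w^2 - 27w + 36
L_3(w) = (w - 3)(w - 4)(w - 5) / [6] = (1/6)w^3 - 2w^2 + (47/6)w - 10
g(w) = (-62)·L_0 + (-123)·L_1 + (-214)·L_2 + (-341)·L_3
  (-62)·L_0(w) = (31/3)w^3 - 155w^2 + (2294/3)w - 1240
  (-123)·L_1(w) = -(123/2)w^3 + 861w^2 - (7749/2)w + 5535
  (-214)·L_2(w) = 107w^3 - 1391w^2 + 5778w - 7704
  (-341)·L_3(w) = -(341/6)w^3 + 682w^2 - (16027/6)w + 3410
Adding term by term: -w^3 - 3w^2 - 3w + 1

g(w) = -w^3 - 3w^2 - 3w + 1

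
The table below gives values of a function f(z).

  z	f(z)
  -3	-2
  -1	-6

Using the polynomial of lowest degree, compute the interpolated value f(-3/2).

Evaluate each Lagrange basis at z = -3/2:
L_0(-3/2) = (-1/2)/[(-2)] = 1/4
L_1(-3/2) = (3/2)/[(2)] = 3/4
Sum: (-2)·(1/4) + (-6)·(3/4) = -5

-5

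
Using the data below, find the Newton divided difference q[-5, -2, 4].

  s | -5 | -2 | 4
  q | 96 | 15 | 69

q[-5,-2] = (15 - 96) / (-2 - (-5)) = -27
q[-2,4] = (69 - 15) / (4 - (-2)) = 9
q[-5,-2,4] = (9 - (-27)) / (4 - (-5)) = 4

4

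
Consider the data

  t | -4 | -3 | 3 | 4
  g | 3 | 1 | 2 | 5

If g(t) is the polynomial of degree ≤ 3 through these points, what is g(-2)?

Evaluate each Lagrange basis at t = -2:
L_0(-2) = (1)·(-5)·(-6)/[(-1)·(-7)·(-8)] = -15/28
L_1(-2) = (2)·(-5)·(-6)/[(1)·(-6)·(-7)] = 10/7
L_2(-2) = (2)·(1)·(-6)/[(7)·(6)·(-1)] = 2/7
L_3(-2) = (2)·(1)·(-5)/[(8)·(7)·(1)] = -5/28
Sum: 3·(-15/28) + 1·(10/7) + 2·(2/7) + 5·(-5/28) = -1/2

-1/2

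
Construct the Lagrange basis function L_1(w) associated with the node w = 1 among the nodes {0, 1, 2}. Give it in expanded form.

L_1(w) = w(w - 2) / [(1)·(-1)]
       = (w^2 - 2w) / (-1)

L_1(w) = -w^2 + 2w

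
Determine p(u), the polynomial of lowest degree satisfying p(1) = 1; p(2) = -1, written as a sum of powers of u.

L_0(u) = (u - 2) / [-1] = -u + 2
L_1(u) = (u - 1) / [1] = u - 1
p(u) = 1·L_0 + (-1)·L_1
  1·L_0(u) = -u + 2
  (-1)·L_1(u) = -u + 1
Adding term by term: -2u + 3

p(u) = -2u + 3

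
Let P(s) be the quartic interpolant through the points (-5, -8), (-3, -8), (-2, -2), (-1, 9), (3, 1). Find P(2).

453/16

Evaluate each Lagrange basis at s = 2:
L_0(2) = (5)·(4)·(3)·(-1)/[(-2)·(-3)·(-4)·(-8)] = -5/16
L_1(2) = (7)·(4)·(3)·(-1)/[(2)·(-1)·(-2)·(-6)] = 7/2
L_2(2) = (7)·(5)·(3)·(-1)/[(3)·(1)·(-1)·(-5)] = -7
L_3(2) = (7)·(5)·(4)·(-1)/[(4)·(2)·(1)·(-4)] = 35/8
L_4(2) = (7)·(5)·(4)·(3)/[(8)·(6)·(5)·(4)] = 7/16
Sum: (-8)·(-5/16) + (-8)·(7/2) + (-2)·(-7) + 9·(35/8) + 1·(7/16) = 453/16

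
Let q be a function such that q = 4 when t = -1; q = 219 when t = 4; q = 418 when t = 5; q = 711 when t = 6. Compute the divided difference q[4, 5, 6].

q[4,5] = (418 - 219) / (5 - 4) = 199
q[5,6] = (711 - 418) / (6 - 5) = 293
q[4,5,6] = (293 - 199) / (6 - 4) = 47

47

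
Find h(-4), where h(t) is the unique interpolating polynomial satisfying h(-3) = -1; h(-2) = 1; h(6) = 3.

Evaluate each Lagrange basis at t = -4:
L_0(-4) = (-2)·(-10)/[(-1)·(-9)] = 20/9
L_1(-4) = (-1)·(-10)/[(1)·(-8)] = -5/4
L_2(-4) = (-1)·(-2)/[(9)·(8)] = 1/36
Sum: (-1)·(20/9) + 1·(-5/4) + 3·(1/36) = -61/18

-61/18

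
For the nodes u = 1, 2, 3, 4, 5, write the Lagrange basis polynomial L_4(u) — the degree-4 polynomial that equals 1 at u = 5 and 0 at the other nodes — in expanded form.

L_4(u) = (1/24)u^4 - (5/12)u^3 + (35/24)u^2 - (25/12)u + 1

L_4(u) = (u - 1)(u - 2)(u - 3)(u - 4) / [(4)·(3)·(2)·(1)]
       = (u^4 - 10u^3 + 35u^2 - 50u + 24) / (24)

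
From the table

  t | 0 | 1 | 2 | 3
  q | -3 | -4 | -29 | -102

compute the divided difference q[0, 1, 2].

-12

q[0,1] = (-4 - (-3)) / (1 - 0) = -1
q[1,2] = (-29 - (-4)) / (2 - 1) = -25
q[0,1,2] = (-25 - (-1)) / (2 - 0) = -12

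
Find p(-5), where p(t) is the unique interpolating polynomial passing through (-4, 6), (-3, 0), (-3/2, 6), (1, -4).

142/5

L_0(-5) = (-2)·(-7/2)·(-6)/[(-1)·(-5/2)·(-5)] = 84/25
L_1(-5) = (-1)·(-7/2)·(-6)/[(1)·(-3/2)·(-4)] = -7/2
L_2(-5) = (-1)·(-2)·(-6)/[(5/2)·(3/2)·(-5/2)] = 32/25
L_3(-5) = (-1)·(-2)·(-7/2)/[(5)·(4)·(5/2)] = -7/50
Sum: 6·(84/25) + 0 + 6·(32/25) + (-4)·(-7/50) = 142/5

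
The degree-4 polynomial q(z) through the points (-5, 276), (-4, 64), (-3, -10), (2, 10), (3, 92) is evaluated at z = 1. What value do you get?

-6

Evaluate each Lagrange basis at z = 1:
L_0(1) = (5)·(4)·(-1)·(-2)/[(-1)·(-2)·(-7)·(-8)] = 5/14
L_1(1) = (6)·(4)·(-1)·(-2)/[(1)·(-1)·(-6)·(-7)] = -8/7
L_2(1) = (6)·(5)·(-1)·(-2)/[(2)·(1)·(-5)·(-6)] = 1
L_3(1) = (6)·(5)·(4)·(-2)/[(7)·(6)·(5)·(-1)] = 8/7
L_4(1) = (6)·(5)·(4)·(-1)/[(8)·(7)·(6)·(1)] = -5/14
Sum: 276·(5/14) + 64·(-8/7) + (-10)·(1) + 10·(8/7) + 92·(-5/14) = -6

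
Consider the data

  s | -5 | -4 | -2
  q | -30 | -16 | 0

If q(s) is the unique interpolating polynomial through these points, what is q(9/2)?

-117/2

Using Newton's divided-difference form:
q[-5,-4] = (-16 - (-30)) / (-4 - (-5)) = 14
q[-4,-2] = (0 - (-16)) / (-2 - (-4)) = 8
q[-5,-4,-2] = (8 - 14) / (-2 - (-5)) = -2
q(9/2) = -30 + 14·(19/2) + (-2)·(19/2)·(17/2) = -117/2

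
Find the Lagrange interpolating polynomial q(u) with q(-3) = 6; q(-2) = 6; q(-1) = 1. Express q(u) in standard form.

q(u) = -(5/2)u^2 - (25/2)u - 9

Build the Lagrange basis polynomials:
L_0(u) = (u + 2)(u + 1) / [2] = (1/2)u^2 + (3/2)u + 1
L_1(u) = (u + 3)(u + 1) / [-1] = -u^2 - 4u - 3
L_2(u) = (u + 3)(u + 2) / [2] = (1/2)u^2 + (5/2)u + 3
q(u) = 6·L_0 + 6·L_1 + 1·L_2
  6·L_0(u) = 3u^2 + 9u + 6
  6·L_1(u) = -6u^2 - 24u - 18
  1·L_2(u) = (1/2)u^2 + (5/2)u + 3
Adding term by term: -(5/2)u^2 - (25/2)u - 9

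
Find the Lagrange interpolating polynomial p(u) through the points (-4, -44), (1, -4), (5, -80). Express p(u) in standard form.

Build the Lagrange basis polynomials:
L_0(u) = (u - 1)(u - 5) / [45] = (1/45)u^2 - (2/15)u + 1/9
L_1(u) = (u + 4)(u - 5) / [-20] = -(1/20)u^2 + (1/20)u + 1
L_2(u) = (u + 4)(u - 1) / [36] = (1/36)u^2 + (1/12)u - 1/9
p(u) = (-44)·L_0 + (-4)·L_1 + (-80)·L_2
  (-44)·L_0(u) = -(44/45)u^2 + (88/15)u - 44/9
  (-4)·L_1(u) = (1/5)u^2 - (1/5)u - 4
  (-80)·L_2(u) = -(20/9)u^2 - (20/3)u + 80/9
Adding term by term: -3u^2 - u

p(u) = -3u^2 - u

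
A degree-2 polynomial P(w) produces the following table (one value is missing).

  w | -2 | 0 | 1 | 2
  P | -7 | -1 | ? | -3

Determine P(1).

The 3 known values determine P uniquely (degree ≤ 2).
L_0(1) = (1)·(-1)/[(-2)·(-4)] = -1/8
L_1(1) = (3)·(-1)/[(2)·(-2)] = 3/4
L_2(1) = (3)·(1)/[(4)·(2)] = 3/8
Sum: (-7)·(-1/8) + (-1)·(3/4) + (-3)·(3/8) = -1

-1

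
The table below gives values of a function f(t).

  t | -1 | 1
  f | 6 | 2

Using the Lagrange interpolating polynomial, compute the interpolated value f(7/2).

L_0(7/2) = (5/2)/[(-2)] = -5/4
L_1(7/2) = (9/2)/[(2)] = 9/4
Sum: 6·(-5/4) + 2·(9/4) = -3

-3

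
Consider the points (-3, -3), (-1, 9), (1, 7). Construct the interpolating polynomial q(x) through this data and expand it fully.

q(x) = -(7/4)x^2 - x + 39/4

Build the Lagrange basis polynomials:
L_0(x) = (x + 1)(x - 1) / [8] = (1/8)x^2 - 1/8
L_1(x) = (x + 3)(x - 1) / [-4] = -(1/4)x^2 - (1/2)x + 3/4
L_2(x) = (x + 3)(x + 1) / [8] = (1/8)x^2 + (1/2)x + 3/8
q(x) = (-3)·L_0 + 9·L_1 + 7·L_2
  (-3)·L_0(x) = -(3/8)x^2 + 3/8
  9·L_1(x) = -(9/4)x^2 - (9/2)x + 27/4
  7·L_2(x) = (7/8)x^2 + (7/2)x + 21/8
Adding term by term: -(7/4)x^2 - x + 39/4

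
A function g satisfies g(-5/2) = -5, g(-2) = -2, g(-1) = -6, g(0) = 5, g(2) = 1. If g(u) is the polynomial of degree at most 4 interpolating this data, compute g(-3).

-91/4

Using Newton's divided-difference form:
g[-5/2,-2] = (-2 - (-5)) / (-2 - (-5/2)) = 6
g[-2,-1] = (-6 - (-2)) / (-1 - (-2)) = -4
g[-1,0] = (5 - (-6)) / (0 - (-1)) = 11
g[0,2] = (1 - 5) / (2 - 0) = -2
g[-5/2,-2,-1] = (-4 - 6) / (-1 - (-5/2)) = -20/3
g[-2,-1,0] = (11 - (-4)) / (0 - (-2)) = 15/2
g[-1,0,2] = (-2 - 11) / (2 - (-1)) = -13/3
g[-5/2,-2,-1,0] = (15/2 - (-20/3)) / (0 - (-5/2)) = 17/3
g[-2,-1,0,2] = (-13/3 - 15/2) / (2 - (-2)) = -71/24
g[-5/2,-2,-1,0,2] = (-71/24 - 17/3) / (2 - (-5/2)) = -23/12
g(-3) = -5 + 6·(-1/2) + (-20/3)·(-1/2)·(-1) + (17/3)·(-1/2)·(-1)·(-2) + (-23/12)·(-1/2)·(-1)·(-2)·(-3) = -91/4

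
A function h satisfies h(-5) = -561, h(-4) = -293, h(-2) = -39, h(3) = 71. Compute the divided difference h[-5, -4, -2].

-47

h[-5,-4] = (-293 - (-561)) / (-4 - (-5)) = 268
h[-4,-2] = (-39 - (-293)) / (-2 - (-4)) = 127
h[-5,-4,-2] = (127 - 268) / (-2 - (-5)) = -47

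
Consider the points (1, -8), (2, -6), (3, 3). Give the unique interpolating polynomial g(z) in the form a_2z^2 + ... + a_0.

Newton's divided differences:
g[1,2] = (-6 - (-8)) / (2 - 1) = 2
g[2,3] = (3 - (-6)) / (3 - 2) = 9
g[1,2,3] = (9 - 2) / (3 - 1) = 7/2
g(z) = -8 + 2·(z - 1) + (7/2)·(z - 1)(z - 2)
Expanding: g(z) = (7/2)z^2 - (17/2)z - 3

g(z) = (7/2)z^2 - (17/2)z - 3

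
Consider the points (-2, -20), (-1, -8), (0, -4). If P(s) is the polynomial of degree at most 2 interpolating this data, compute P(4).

Evaluate each Lagrange basis at s = 4:
L_0(4) = (5)·(4)/[(-1)·(-2)] = 10
L_1(4) = (6)·(4)/[(1)·(-1)] = -24
L_2(4) = (6)·(5)/[(2)·(1)] = 15
Sum: (-20)·(10) + (-8)·(-24) + (-4)·(15) = -68

-68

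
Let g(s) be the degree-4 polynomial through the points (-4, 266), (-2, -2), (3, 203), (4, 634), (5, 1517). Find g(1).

1

Using Newton's divided-difference form:
g[-4,-2] = (-2 - 266) / (-2 - (-4)) = -134
g[-2,3] = (203 - (-2)) / (3 - (-2)) = 41
g[3,4] = (634 - 203) / (4 - 3) = 431
g[4,5] = (1517 - 634) / (5 - 4) = 883
g[-4,-2,3] = (41 - (-134)) / (3 - (-4)) = 25
g[-2,3,4] = (431 - 41) / (4 - (-2)) = 65
g[3,4,5] = (883 - 431) / (5 - 3) = 226
g[-4,-2,3,4] = (65 - 25) / (4 - (-4)) = 5
g[-2,3,4,5] = (226 - 65) / (5 - (-2)) = 23
g[-4,-2,3,4,5] = (23 - 5) / (5 - (-4)) = 2
g(1) = 266 + (-134)·(5) + 25·(5)·(3) + 5·(5)·(3)·(-2) + 2·(5)·(3)·(-2)·(-3) = 1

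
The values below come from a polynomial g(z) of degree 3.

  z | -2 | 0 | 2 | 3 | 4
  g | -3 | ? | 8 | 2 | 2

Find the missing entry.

The 4 known values determine g uniquely (degree ≤ 3).
Evaluate each Lagrange basis at z = 0:
L_0(0) = (-2)·(-3)·(-4)/[(-4)·(-5)·(-6)] = 1/5
L_1(0) = (2)·(-3)·(-4)/[(4)·(-1)·(-2)] = 3
L_2(0) = (2)·(-2)·(-4)/[(5)·(1)·(-1)] = -16/5
L_3(0) = (2)·(-2)·(-3)/[(6)·(2)·(1)] = 1
Sum: (-3)·(1/5) + 8·(3) + 2·(-16/5) + 2·(1) = 19

19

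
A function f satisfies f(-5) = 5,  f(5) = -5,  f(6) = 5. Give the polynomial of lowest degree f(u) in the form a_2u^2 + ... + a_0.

f(u) = u^2 - u - 25

L_0(u) = (u - 5)(u - 6) / [110] = (1/110)u^2 - (1/10)u + 3/11
L_1(u) = (u + 5)(u - 6) / [-10] = -(1/10)u^2 + (1/10)u + 3
L_2(u) = (u + 5)(u - 5) / [11] = (1/11)u^2 - 25/11
f(u) = 5·L_0 + (-5)·L_1 + 5·L_2
  5·L_0(u) = (1/22)u^2 - (1/2)u + 15/11
  (-5)·L_1(u) = (1/2)u^2 - (1/2)u - 15
  5·L_2(u) = (5/11)u^2 - 125/11
Adding term by term: u^2 - u - 25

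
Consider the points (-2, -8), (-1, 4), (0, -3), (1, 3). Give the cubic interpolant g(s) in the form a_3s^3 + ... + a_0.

Newton's divided differences:
g[-2,-1] = (4 - (-8)) / (-1 - (-2)) = 12
g[-1,0] = (-3 - 4) / (0 - (-1)) = -7
g[0,1] = (3 - (-3)) / (1 - 0) = 6
g[-2,-1,0] = (-7 - 12) / (0 - (-2)) = -19/2
g[-1,0,1] = (6 - (-7)) / (1 - (-1)) = 13/2
g[-2,-1,0,1] = (13/2 - (-19/2)) / (1 - (-2)) = 16/3
g(s) = -8 + 12·(s + 2) + (-19/2)·(s + 2)(s + 1) + (16/3)·(s + 2)(s + 1)s
Expanding: g(s) = (16/3)s^3 + (13/2)s^2 - (35/6)s - 3

g(s) = (16/3)s^3 + (13/2)s^2 - (35/6)s - 3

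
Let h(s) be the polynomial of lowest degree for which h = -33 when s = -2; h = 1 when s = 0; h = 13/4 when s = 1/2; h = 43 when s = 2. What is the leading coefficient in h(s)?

4

Build the Lagrange basis polynomials:
L_0(s) = s(s - 1/2)(s - 2) / [-20] = -(1/20)s^3 + (1/8)s^2 - (1/20)s
L_1(s) = (s + 2)(s - 1/2)(s - 2) / [2] = (1/2)s^3 - (1/4)s^2 - 2s + 1
L_2(s) = (s + 2)s(s - 2) / [-15/8] = -(8/15)s^3 + (32/15)s
L_3(s) = (s + 2)s(s - 1/2) / [12] = (1/12)s^3 + (1/8)s^2 - (1/12)s
h(s) = (-33)·L_0 + 1·L_1 + (13/4)·L_2 + 43·L_3
Only the coefficient of s^3 is needed; take it from each L_i and combine:
(-33)·(-1/20) + 1·(1/2) + (13/4)·(-8/15) + 43·(1/12) = 4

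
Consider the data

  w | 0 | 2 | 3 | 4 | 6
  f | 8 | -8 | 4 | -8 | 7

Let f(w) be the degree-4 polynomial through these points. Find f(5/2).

539/768

Evaluate each Lagrange basis at w = 5/2:
L_0(5/2) = (1/2)·(-1/2)·(-3/2)·(-7/2)/[(-2)·(-3)·(-4)·(-6)] = -7/768
L_1(5/2) = (5/2)·(-1/2)·(-3/2)·(-7/2)/[(2)·(-1)·(-2)·(-4)] = 105/256
L_2(5/2) = (5/2)·(1/2)·(-3/2)·(-7/2)/[(3)·(1)·(-1)·(-3)] = 35/48
L_3(5/2) = (5/2)·(1/2)·(-1/2)·(-7/2)/[(4)·(2)·(1)·(-2)] = -35/256
L_4(5/2) = (5/2)·(1/2)·(-1/2)·(-3/2)/[(6)·(4)·(3)·(2)] = 5/768
Sum: 8·(-7/768) + (-8)·(105/256) + 4·(35/48) + (-8)·(-35/256) + 7·(5/768) = 539/768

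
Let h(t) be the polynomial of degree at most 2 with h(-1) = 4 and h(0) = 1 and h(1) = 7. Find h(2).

Evaluate each Lagrange basis at t = 2:
L_0(2) = (2)·(1)/[(-1)·(-2)] = 1
L_1(2) = (3)·(1)/[(1)·(-1)] = -3
L_2(2) = (3)·(2)/[(2)·(1)] = 3
Sum: 4·(1) + 1·(-3) + 7·(3) = 22

22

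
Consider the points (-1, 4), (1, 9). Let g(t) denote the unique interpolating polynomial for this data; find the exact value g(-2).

Evaluate each Lagrange basis at t = -2:
L_0(-2) = (-3)/[(-2)] = 3/2
L_1(-2) = (-1)/[(2)] = -1/2
Sum: 4·(3/2) + 9·(-1/2) = 3/2

3/2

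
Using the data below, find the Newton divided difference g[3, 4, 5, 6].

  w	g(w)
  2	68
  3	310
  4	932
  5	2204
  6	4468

g[3,4] = (932 - 310) / (4 - 3) = 622
g[4,5] = (2204 - 932) / (5 - 4) = 1272
g[5,6] = (4468 - 2204) / (6 - 5) = 2264
g[3,4,5] = (1272 - 622) / (5 - 3) = 325
g[4,5,6] = (2264 - 1272) / (6 - 4) = 496
g[3,4,5,6] = (496 - 325) / (6 - 3) = 57

57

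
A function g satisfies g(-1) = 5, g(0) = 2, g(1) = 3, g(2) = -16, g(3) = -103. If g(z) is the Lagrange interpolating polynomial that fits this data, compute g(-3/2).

L_0(-3/2) = (-3/2)·(-5/2)·(-7/2)·(-9/2)/[(-1)·(-2)·(-3)·(-4)] = 315/128
L_1(-3/2) = (-1/2)·(-5/2)·(-7/2)·(-9/2)/[(1)·(-1)·(-2)·(-3)] = -105/32
L_2(-3/2) = (-1/2)·(-3/2)·(-7/2)·(-9/2)/[(2)·(1)·(-1)·(-2)] = 189/64
L_3(-3/2) = (-1/2)·(-3/2)·(-5/2)·(-9/2)/[(3)·(2)·(1)·(-1)] = -45/32
L_4(-3/2) = (-1/2)·(-3/2)·(-5/2)·(-7/2)/[(4)·(3)·(2)·(1)] = 35/128
Sum: 5·(315/128) + 2·(-105/32) + 3·(189/64) + (-16)·(-45/32) + (-103)·(35/128) = 143/16

143/16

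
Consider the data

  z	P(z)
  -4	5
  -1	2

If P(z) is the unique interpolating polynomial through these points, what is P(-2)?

3

Evaluate each Lagrange basis at z = -2:
L_0(-2) = (-1)/[(-3)] = 1/3
L_1(-2) = (2)/[(3)] = 2/3
Sum: 5·(1/3) + 2·(2/3) = 3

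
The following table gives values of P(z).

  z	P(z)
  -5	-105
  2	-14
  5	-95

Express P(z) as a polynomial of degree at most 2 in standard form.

P(z) = -4z^2 + z

Build the Lagrange basis polynomials:
L_0(z) = (z - 2)(z - 5) / [70] = (1/70)z^2 - (1/10)z + 1/7
L_1(z) = (z + 5)(z - 5) / [-21] = -(1/21)z^2 + 25/21
L_2(z) = (z + 5)(z - 2) / [30] = (1/30)z^2 + (1/10)z - 1/3
P(z) = (-105)·L_0 + (-14)·L_1 + (-95)·L_2
  (-105)·L_0(z) = -(3/2)z^2 + (21/2)z - 15
  (-14)·L_1(z) = (2/3)z^2 - 50/3
  (-95)·L_2(z) = -(19/6)z^2 - (19/2)z + 95/3
Adding term by term: -4z^2 + z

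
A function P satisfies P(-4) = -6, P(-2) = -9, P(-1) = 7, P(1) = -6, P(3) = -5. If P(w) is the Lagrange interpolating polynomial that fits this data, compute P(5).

L_0(5) = (7)·(6)·(4)·(2)/[(-2)·(-3)·(-5)·(-7)] = 8/5
L_1(5) = (9)·(6)·(4)·(2)/[(2)·(-1)·(-3)·(-5)] = -72/5
L_2(5) = (9)·(7)·(4)·(2)/[(3)·(1)·(-2)·(-4)] = 21
L_3(5) = (9)·(7)·(6)·(2)/[(5)·(3)·(2)·(-2)] = -63/5
L_4(5) = (9)·(7)·(6)·(4)/[(7)·(5)·(4)·(2)] = 27/5
Sum: (-6)·(8/5) + (-9)·(-72/5) + 7·(21) + (-6)·(-63/5) + (-5)·(27/5) = 1578/5

1578/5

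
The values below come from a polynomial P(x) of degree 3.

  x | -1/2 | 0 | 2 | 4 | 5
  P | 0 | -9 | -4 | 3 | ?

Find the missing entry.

The 4 known values determine P uniquely (degree ≤ 3).
Evaluate each Lagrange basis at x = 5:
L_0(5) = (5)·(3)·(1)/[(-1/2)·(-5/2)·(-9/2)] = -8/3
L_1(5) = (11/2)·(3)·(1)/[(1/2)·(-2)·(-4)] = 33/8
L_2(5) = (11/2)·(5)·(1)/[(5/2)·(2)·(-2)] = -11/4
L_3(5) = (11/2)·(5)·(3)/[(9/2)·(4)·(2)] = 55/24
Sum: 0 + (-9)·(33/8) + (-4)·(-11/4) + 3·(55/24) = -77/4

-77/4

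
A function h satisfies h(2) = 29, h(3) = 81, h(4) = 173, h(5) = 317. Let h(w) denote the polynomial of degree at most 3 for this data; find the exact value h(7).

Using Newton's divided-difference form:
h[2,3] = (81 - 29) / (3 - 2) = 52
h[3,4] = (173 - 81) / (4 - 3) = 92
h[4,5] = (317 - 173) / (5 - 4) = 144
h[2,3,4] = (92 - 52) / (4 - 2) = 20
h[3,4,5] = (144 - 92) / (5 - 3) = 26
h[2,3,4,5] = (26 - 20) / (5 - 2) = 2
h(7) = 29 + 52·(5) + 20·(5)·(4) + 2·(5)·(4)·(3) = 809

809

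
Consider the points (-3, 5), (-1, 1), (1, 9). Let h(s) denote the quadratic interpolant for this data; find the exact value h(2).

L_0(2) = (3)·(1)/[(-2)·(-4)] = 3/8
L_1(2) = (5)·(1)/[(2)·(-2)] = -5/4
L_2(2) = (5)·(3)/[(4)·(2)] = 15/8
Sum: 5·(3/8) + 1·(-5/4) + 9·(15/8) = 35/2

35/2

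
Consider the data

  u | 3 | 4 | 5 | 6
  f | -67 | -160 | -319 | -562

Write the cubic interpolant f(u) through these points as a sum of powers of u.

Build the Lagrange basis polynomials:
L_0(u) = (u - 4)(u - 5)(u - 6) / [-6] = -(1/6)u^3 + (5/2)u^2 - (37/3)u + 20
L_1(u) = (u - 3)(u - 5)(u - 6) / [2] = (1/2)u^3 - 7u^2 + (63/2)u - 45
L_2(u) = (u - 3)(u - 4)(u - 6) / [-2] = -(1/2)u^3 + (13/2)u^2 - 27u + 36
L_3(u) = (u - 3)(u - 4)(u - 5) / [6] = (1/6)u^3 - 2u^2 + (47/6)u - 10
f(u) = (-67)·L_0 + (-160)·L_1 + (-319)·L_2 + (-562)·L_3
  (-67)·L_0(u) = (67/6)u^3 - (335/2)u^2 + (2479/3)u - 1340
  (-160)·L_1(u) = -80u^3 + 1120u^2 - 5040u + 7200
  (-319)·L_2(u) = (319/2)u^3 - (4147/2)u^2 + 8613u - 11484
  (-562)·L_3(u) = -(281/3)u^3 + 1124u^2 - (13207/3)u + 5620
Adding term by term: -3u^3 + 3u^2 - 3u - 4

f(u) = -3u^3 + 3u^2 - 3u - 4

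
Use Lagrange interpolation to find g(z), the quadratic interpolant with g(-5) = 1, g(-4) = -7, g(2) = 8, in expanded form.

Build the Lagrange basis polynomials:
L_0(z) = (z + 4)(z - 2) / [7] = (1/7)z^2 + (2/7)z - 8/7
L_1(z) = (z + 5)(z - 2) / [-6] = -(1/6)z^2 - (1/2)z + 5/3
L_2(z) = (z + 5)(z + 4) / [42] = (1/42)z^2 + (3/14)z + 10/21
g(z) = 1·L_0 + (-7)·L_1 + 8·L_2
  1·L_0(z) = (1/7)z^2 + (2/7)z - 8/7
  (-7)·L_1(z) = (7/6)z^2 + (7/2)z - 35/3
  8·L_2(z) = (4/21)z^2 + (12/7)z + 80/21
Adding term by term: (3/2)z^2 + (11/2)z - 9

g(z) = (3/2)z^2 + (11/2)z - 9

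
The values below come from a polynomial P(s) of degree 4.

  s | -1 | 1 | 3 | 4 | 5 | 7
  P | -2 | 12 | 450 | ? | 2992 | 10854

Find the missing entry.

1293

The 5 known values determine P uniquely (degree ≤ 4).
Evaluate each Lagrange basis at s = 4:
L_0(4) = (3)·(1)·(-1)·(-3)/[(-2)·(-4)·(-6)·(-8)] = 3/128
L_1(4) = (5)·(1)·(-1)·(-3)/[(2)·(-2)·(-4)·(-6)] = -5/32
L_2(4) = (5)·(3)·(-1)·(-3)/[(4)·(2)·(-2)·(-4)] = 45/64
L_3(4) = (5)·(3)·(1)·(-3)/[(6)·(4)·(2)·(-2)] = 15/32
L_4(4) = (5)·(3)·(1)·(-1)/[(8)·(6)·(4)·(2)] = -5/128
Sum: (-2)·(3/128) + 12·(-5/32) + 450·(45/64) + 2992·(15/32) + 10854·(-5/128) = 1293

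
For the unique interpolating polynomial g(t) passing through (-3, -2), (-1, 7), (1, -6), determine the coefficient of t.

-13/2

L_0(t) = (t + 1)(t - 1) / [8] = (1/8)t^2 - 1/8
L_1(t) = (t + 3)(t - 1) / [-4] = -(1/4)t^2 - (1/2)t + 3/4
L_2(t) = (t + 3)(t + 1) / [8] = (1/8)t^2 + (1/2)t + 3/8
g(t) = (-2)·L_0 + 7·L_1 + (-6)·L_2
Only the coefficient of t is needed; take it from each L_i and combine:
(-2)·(0) + 7·(-1/2) + (-6)·(1/2) = -13/2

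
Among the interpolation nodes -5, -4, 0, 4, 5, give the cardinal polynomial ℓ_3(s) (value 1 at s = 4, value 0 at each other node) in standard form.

ℓ_3(s) = -(1/288)s^4 - (1/72)s^3 + (25/288)s^2 + (25/72)s

ℓ_3(s) = (s + 5)(s + 4)s(s - 5) / [(9)·(8)·(4)·(-1)]
       = (s^4 + 4s^3 - 25s^2 - 100s) / (-288)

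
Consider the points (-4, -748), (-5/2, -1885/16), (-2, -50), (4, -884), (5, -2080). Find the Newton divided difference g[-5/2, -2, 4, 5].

g[-5/2,-2] = (-50 - (-1885/16)) / (-2 - (-5/2)) = 1085/8
g[-2,4] = (-884 - (-50)) / (4 - (-2)) = -139
g[4,5] = (-2080 - (-884)) / (5 - 4) = -1196
g[-5/2,-2,4] = (-139 - 1085/8) / (4 - (-5/2)) = -169/4
g[-2,4,5] = (-1196 - (-139)) / (5 - (-2)) = -151
g[-5/2,-2,4,5] = (-151 - (-169/4)) / (5 - (-5/2)) = -29/2

-29/2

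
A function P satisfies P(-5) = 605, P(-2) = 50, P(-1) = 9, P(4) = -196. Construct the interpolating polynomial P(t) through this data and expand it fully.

P(t) = -4t^3 + 4t^2 - t

Newton's divided differences:
P[-5,-2] = (50 - 605) / (-2 - (-5)) = -185
P[-2,-1] = (9 - 50) / (-1 - (-2)) = -41
P[-1,4] = (-196 - 9) / (4 - (-1)) = -41
P[-5,-2,-1] = (-41 - (-185)) / (-1 - (-5)) = 36
P[-2,-1,4] = (-41 - (-41)) / (4 - (-2)) = 0
P[-5,-2,-1,4] = (0 - 36) / (4 - (-5)) = -4
P(t) = 605 + (-185)·(t + 5) + 36·(t + 5)(t + 2) + (-4)·(t + 5)(t + 2)(t + 1)
Expanding: P(t) = -4t^3 + 4t^2 - t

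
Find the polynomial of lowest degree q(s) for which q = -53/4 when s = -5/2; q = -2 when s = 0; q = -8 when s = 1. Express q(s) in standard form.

Newton's divided differences:
q[-5/2,0] = (-2 - (-53/4)) / (0 - (-5/2)) = 9/2
q[0,1] = (-8 - (-2)) / (1 - 0) = -6
q[-5/2,0,1] = (-6 - 9/2) / (1 - (-5/2)) = -3
q(s) = -53/4 + (9/2)·(s + 5/2) + (-3)·(s + 5/2)s
Expanding: q(s) = -3s^2 - 3s - 2

q(s) = -3s^2 - 3s - 2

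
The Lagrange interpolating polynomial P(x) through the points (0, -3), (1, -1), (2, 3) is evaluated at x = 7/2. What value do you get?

51/4

Evaluate each Lagrange basis at x = 7/2:
L_0(7/2) = (5/2)·(3/2)/[(-1)·(-2)] = 15/8
L_1(7/2) = (7/2)·(3/2)/[(1)·(-1)] = -21/4
L_2(7/2) = (7/2)·(5/2)/[(2)·(1)] = 35/8
Sum: (-3)·(15/8) + (-1)·(-21/4) + 3·(35/8) = 51/4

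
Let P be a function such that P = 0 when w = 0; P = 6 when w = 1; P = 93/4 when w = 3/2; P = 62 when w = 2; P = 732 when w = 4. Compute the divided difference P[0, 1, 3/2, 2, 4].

2

P[0,1] = (6 - 0) / (1 - 0) = 6
P[1,3/2] = (93/4 - 6) / (3/2 - 1) = 69/2
P[3/2,2] = (62 - 93/4) / (2 - 3/2) = 155/2
P[2,4] = (732 - 62) / (4 - 2) = 335
P[0,1,3/2] = (69/2 - 6) / (3/2 - 0) = 19
P[1,3/2,2] = (155/2 - 69/2) / (2 - 1) = 43
P[3/2,2,4] = (335 - 155/2) / (4 - 3/2) = 103
P[0,1,3/2,2] = (43 - 19) / (2 - 0) = 12
P[1,3/2,2,4] = (103 - 43) / (4 - 1) = 20
P[0,1,3/2,2,4] = (20 - 12) / (4 - 0) = 2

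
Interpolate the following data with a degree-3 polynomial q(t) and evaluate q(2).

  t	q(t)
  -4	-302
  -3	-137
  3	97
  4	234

28

Evaluate each Lagrange basis at t = 2:
L_0(2) = (5)·(-1)·(-2)/[(-1)·(-7)·(-8)] = -5/28
L_1(2) = (6)·(-1)·(-2)/[(1)·(-6)·(-7)] = 2/7
L_2(2) = (6)·(5)·(-2)/[(7)·(6)·(-1)] = 10/7
L_3(2) = (6)·(5)·(-1)/[(8)·(7)·(1)] = -15/28
Sum: (-302)·(-5/28) + (-137)·(2/7) + 97·(10/7) + 234·(-15/28) = 28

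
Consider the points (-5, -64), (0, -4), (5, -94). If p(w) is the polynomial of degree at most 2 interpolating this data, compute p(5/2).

Evaluate each Lagrange basis at w = 5/2:
L_0(5/2) = (5/2)·(-5/2)/[(-5)·(-10)] = -1/8
L_1(5/2) = (15/2)·(-5/2)/[(5)·(-5)] = 3/4
L_2(5/2) = (15/2)·(5/2)/[(10)·(5)] = 3/8
Sum: (-64)·(-1/8) + (-4)·(3/4) + (-94)·(3/8) = -121/4

-121/4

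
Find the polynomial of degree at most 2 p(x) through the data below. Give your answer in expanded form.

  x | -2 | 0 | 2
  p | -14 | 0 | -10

Newton's divided differences:
p[-2,0] = (0 - (-14)) / (0 - (-2)) = 7
p[0,2] = (-10 - 0) / (2 - 0) = -5
p[-2,0,2] = (-5 - 7) / (2 - (-2)) = -3
p(x) = -14 + 7·(x + 2) + (-3)·(x + 2)x
Expanding: p(x) = -3x^2 + x

p(x) = -3x^2 + x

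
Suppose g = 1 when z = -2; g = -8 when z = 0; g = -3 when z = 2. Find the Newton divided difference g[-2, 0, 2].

7/4

g[-2,0] = (-8 - 1) / (0 - (-2)) = -9/2
g[0,2] = (-3 - (-8)) / (2 - 0) = 5/2
g[-2,0,2] = (5/2 - (-9/2)) / (2 - (-2)) = 7/4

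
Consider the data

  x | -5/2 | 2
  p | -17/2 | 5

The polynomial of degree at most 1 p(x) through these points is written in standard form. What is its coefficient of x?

3

L_0(x) = (x - 2) / [-9/2] = -(2/9)x + 4/9
L_1(x) = (x + 5/2) / [9/2] = (2/9)x + 5/9
p(x) = (-17/2)·L_0 + 5·L_1
Only the coefficient of x is needed; take it from each L_i and combine:
(-17/2)·(-2/9) + 5·(2/9) = 3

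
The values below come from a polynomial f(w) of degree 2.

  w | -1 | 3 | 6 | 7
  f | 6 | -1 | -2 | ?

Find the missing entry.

The 3 known values determine f uniquely (degree ≤ 2).
Evaluate each Lagrange basis at w = 7:
L_0(7) = (4)·(1)/[(-4)·(-7)] = 1/7
L_1(7) = (8)·(1)/[(4)·(-3)] = -2/3
L_2(7) = (8)·(4)/[(7)·(3)] = 32/21
Sum: 6·(1/7) + (-1)·(-2/3) + (-2)·(32/21) = -32/21

-32/21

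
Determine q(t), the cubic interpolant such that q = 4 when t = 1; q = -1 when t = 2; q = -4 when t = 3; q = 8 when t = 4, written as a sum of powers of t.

q(t) = (13/6)t^3 - 12t^2 + (95/6)t - 2

Newton's divided differences:
q[1,2] = (-1 - 4) / (2 - 1) = -5
q[2,3] = (-4 - (-1)) / (3 - 2) = -3
q[3,4] = (8 - (-4)) / (4 - 3) = 12
q[1,2,3] = (-3 - (-5)) / (3 - 1) = 1
q[2,3,4] = (12 - (-3)) / (4 - 2) = 15/2
q[1,2,3,4] = (15/2 - 1) / (4 - 1) = 13/6
q(t) = 4 + (-5)·(t - 1) + 1·(t - 1)(t - 2) + (13/6)·(t - 1)(t - 2)(t - 3)
Expanding: q(t) = (13/6)t^3 - 12t^2 + (95/6)t - 2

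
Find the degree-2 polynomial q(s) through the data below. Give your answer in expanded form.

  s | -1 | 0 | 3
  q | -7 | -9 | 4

q(s) = (19/12)s^2 - (5/12)s - 9

Newton's divided differences:
q[-1,0] = (-9 - (-7)) / (0 - (-1)) = -2
q[0,3] = (4 - (-9)) / (3 - 0) = 13/3
q[-1,0,3] = (13/3 - (-2)) / (3 - (-1)) = 19/12
q(s) = -7 + (-2)·(s + 1) + (19/12)·(s + 1)s
Expanding: q(s) = (19/12)s^2 - (5/12)s - 9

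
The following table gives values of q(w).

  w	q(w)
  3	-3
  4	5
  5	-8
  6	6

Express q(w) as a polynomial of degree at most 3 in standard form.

q(w) = 8w^3 - (213/2)w^2 + (915/2)w - 633

Build the Lagrange basis polynomials:
L_0(w) = (w - 4)(w - 5)(w - 6) / [-6] = -(1/6)w^3 + (5/2)w^2 - (37/3)w + 20
L_1(w) = (w - 3)(w - 5)(w - 6) / [2] = (1/2)w^3 - 7w^2 + (63/2)w - 45
L_2(w) = (w - 3)(w - 4)(w - 6) / [-2] = -(1/2)w^3 + (13/2)w^2 - 27w + 36
L_3(w) = (w - 3)(w - 4)(w - 5) / [6] = (1/6)w^3 - 2w^2 + (47/6)w - 10
q(w) = (-3)·L_0 + 5·L_1 + (-8)·L_2 + 6·L_3
  (-3)·L_0(w) = (1/2)w^3 - (15/2)w^2 + 37w - 60
  5·L_1(w) = (5/2)w^3 - 35w^2 + (315/2)w - 225
  (-8)·L_2(w) = 4w^3 - 52w^2 + 216w - 288
  6·L_3(w) = w^3 - 12w^2 + 47w - 60
Adding term by term: 8w^3 - (213/2)w^2 + (915/2)w - 633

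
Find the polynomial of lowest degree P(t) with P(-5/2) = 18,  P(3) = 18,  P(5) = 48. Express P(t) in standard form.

P(t) = 2t^2 - t + 3

Build the Lagrange basis polynomials:
L_0(t) = (t - 3)(t - 5) / [165/4] = (4/165)t^2 - (32/165)t + 4/11
L_1(t) = (t + 5/2)(t - 5) / [-11] = -(1/11)t^2 + (5/22)t + 25/22
L_2(t) = (t + 5/2)(t - 3) / [15] = (1/15)t^2 - (1/30)t - 1/2
P(t) = 18·L_0 + 18·L_1 + 48·L_2
  18·L_0(t) = (24/55)t^2 - (192/55)t + 72/11
  18·L_1(t) = -(18/11)t^2 + (45/11)t + 225/11
  48·L_2(t) = (16/5)t^2 - (8/5)t - 24
Adding term by term: 2t^2 - t + 3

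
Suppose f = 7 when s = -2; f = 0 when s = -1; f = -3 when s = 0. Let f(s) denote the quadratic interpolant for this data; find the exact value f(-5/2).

12

Using Newton's divided-difference form:
f[-2,-1] = (0 - 7) / (-1 - (-2)) = -7
f[-1,0] = (-3 - 0) / (0 - (-1)) = -3
f[-2,-1,0] = (-3 - (-7)) / (0 - (-2)) = 2
f(-5/2) = 7 + (-7)·(-1/2) + 2·(-1/2)·(-3/2) = 12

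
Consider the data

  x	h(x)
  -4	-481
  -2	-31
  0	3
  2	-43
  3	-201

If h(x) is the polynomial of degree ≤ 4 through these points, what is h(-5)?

-1177

Using Newton's divided-difference form:
h[-4,-2] = (-31 - (-481)) / (-2 - (-4)) = 225
h[-2,0] = (3 - (-31)) / (0 - (-2)) = 17
h[0,2] = (-43 - 3) / (2 - 0) = -23
h[2,3] = (-201 - (-43)) / (3 - 2) = -158
h[-4,-2,0] = (17 - 225) / (0 - (-4)) = -52
h[-2,0,2] = (-23 - 17) / (2 - (-2)) = -10
h[0,2,3] = (-158 - (-23)) / (3 - 0) = -45
h[-4,-2,0,2] = (-10 - (-52)) / (2 - (-4)) = 7
h[-2,0,2,3] = (-45 - (-10)) / (3 - (-2)) = -7
h[-4,-2,0,2,3] = (-7 - 7) / (3 - (-4)) = -2
h(-5) = -481 + 225·(-1) + (-52)·(-1)·(-3) + 7·(-1)·(-3)·(-5) + (-2)·(-1)·(-3)·(-5)·(-7) = -1177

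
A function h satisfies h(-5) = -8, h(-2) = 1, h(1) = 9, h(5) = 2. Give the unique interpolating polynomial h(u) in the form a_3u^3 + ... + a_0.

h(u) = -(29/504)u^3 - (101/252)u^2 + (1229/504)u + 1769/252

Newton's divided differences:
h[-5,-2] = (1 - (-8)) / (-2 - (-5)) = 3
h[-2,1] = (9 - 1) / (1 - (-2)) = 8/3
h[1,5] = (2 - 9) / (5 - 1) = -7/4
h[-5,-2,1] = (8/3 - 3) / (1 - (-5)) = -1/18
h[-2,1,5] = (-7/4 - 8/3) / (5 - (-2)) = -53/84
h[-5,-2,1,5] = (-53/84 - (-1/18)) / (5 - (-5)) = -29/504
h(u) = -8 + 3·(u + 5) + (-1/18)·(u + 5)(u + 2) + (-29/504)·(u + 5)(u + 2)(u - 1)
Expanding: h(u) = -(29/504)u^3 - (101/252)u^2 + (1229/504)u + 1769/252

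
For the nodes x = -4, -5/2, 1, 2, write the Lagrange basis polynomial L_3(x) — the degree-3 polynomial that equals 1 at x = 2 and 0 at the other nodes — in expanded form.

L_3(x) = (x + 4)(x + 5/2)(x - 1) / [(6)·(9/2)·(1)]
       = (x^3 + (11/2)x^2 + (7/2)x - 10) / (27)

L_3(x) = (1/27)x^3 + (11/54)x^2 + (7/54)x - 10/27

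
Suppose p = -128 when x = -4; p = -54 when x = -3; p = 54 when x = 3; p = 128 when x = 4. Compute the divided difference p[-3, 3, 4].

8

p[-3,3] = (54 - (-54)) / (3 - (-3)) = 18
p[3,4] = (128 - 54) / (4 - 3) = 74
p[-3,3,4] = (74 - 18) / (4 - (-3)) = 8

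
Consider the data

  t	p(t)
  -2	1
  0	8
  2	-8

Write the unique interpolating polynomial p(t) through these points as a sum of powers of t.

p(t) = -(23/8)t^2 - (9/4)t + 8

Build the Lagrange basis polynomials:
L_0(t) = t(t - 2) / [8] = (1/8)t^2 - (1/4)t
L_1(t) = (t + 2)(t - 2) / [-4] = -(1/4)t^2 + 1
L_2(t) = (t + 2)t / [8] = (1/8)t^2 + (1/4)t
p(t) = 1·L_0 + 8·L_1 + (-8)·L_2
  1·L_0(t) = (1/8)t^2 - (1/4)t
  8·L_1(t) = -2t^2 + 8
  (-8)·L_2(t) = -t^2 - 2t
Adding term by term: -(23/8)t^2 - (9/4)t + 8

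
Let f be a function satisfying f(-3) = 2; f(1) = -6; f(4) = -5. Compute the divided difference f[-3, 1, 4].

f[-3,1] = (-6 - 2) / (1 - (-3)) = -2
f[1,4] = (-5 - (-6)) / (4 - 1) = 1/3
f[-3,1,4] = (1/3 - (-2)) / (4 - (-3)) = 1/3

1/3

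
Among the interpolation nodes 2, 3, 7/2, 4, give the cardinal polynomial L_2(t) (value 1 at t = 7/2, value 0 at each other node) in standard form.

L_2(t) = (t - 2)(t - 3)(t - 4) / [(3/2)·(1/2)·(-1/2)]
       = (t^3 - 9t^2 + 26t - 24) / (-3/8)

L_2(t) = -(8/3)t^3 + 24t^2 - (208/3)t + 64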